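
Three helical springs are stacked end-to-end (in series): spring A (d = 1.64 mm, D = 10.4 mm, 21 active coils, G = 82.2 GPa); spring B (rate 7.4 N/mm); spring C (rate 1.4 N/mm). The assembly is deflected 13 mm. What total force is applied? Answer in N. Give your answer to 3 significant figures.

11.1 N

k_A = Gd⁴/(8D³N_a) = (82.2×10³)(1.64⁴)/(8·10.4³·21) = 3.1466 N/mm
Series: 1/k_eq = 1/3.1466 + 1/7.4 + 1/1.4 = 1.1672; k_eq = 0.85673 N/mm
F = k_eq·δ = 0.85673·13 = 11.138 N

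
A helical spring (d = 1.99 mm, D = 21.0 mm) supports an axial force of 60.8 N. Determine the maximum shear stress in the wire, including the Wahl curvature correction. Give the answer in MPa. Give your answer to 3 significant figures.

Spring index C = D/d = 21.0/1.99 = 10.5528
K_W = (4C−1)/(4C−4) + 0.615/C = 41.211/38.211 + 0.0583 = 1.1368
τ₀ = 8FD/(πd³) = 8·60.8·21.0/(π·1.99³) = 10214.4/24.758 = 412.58 MPa
τ_max = K·τ₀ = 1.1368 × 412.58 = 469.01 MPa

469 MPa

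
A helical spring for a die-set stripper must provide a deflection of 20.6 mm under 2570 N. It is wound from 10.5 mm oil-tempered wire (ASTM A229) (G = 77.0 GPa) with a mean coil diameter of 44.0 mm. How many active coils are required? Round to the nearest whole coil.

11

Required rate k = F/δ = 2570/20.6 = 124.76 N/mm
N_a = Gd⁴/(8D³k) = (77.0×10³ × 10.5⁴)/(8 × 44.0³ × 124.76)
    = 9.3594e+08 / 8.50186e+07 = 11.01 → 11 coils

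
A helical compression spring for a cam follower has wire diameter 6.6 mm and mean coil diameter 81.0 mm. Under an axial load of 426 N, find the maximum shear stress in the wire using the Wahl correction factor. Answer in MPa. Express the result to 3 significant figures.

Spring index C = D/d = 81.0/6.6 = 12.2727
K_W = (4C−1)/(4C−4) + 0.615/C = 48.091/45.091 + 0.0501 = 1.1166
τ₀ = 8FD/(πd³) = 8·426·81.0/(π·6.6³) = 276048/903.2 = 305.63 MPa
τ_max = K·τ₀ = 1.1166 × 305.63 = 341.29 MPa

341 MPa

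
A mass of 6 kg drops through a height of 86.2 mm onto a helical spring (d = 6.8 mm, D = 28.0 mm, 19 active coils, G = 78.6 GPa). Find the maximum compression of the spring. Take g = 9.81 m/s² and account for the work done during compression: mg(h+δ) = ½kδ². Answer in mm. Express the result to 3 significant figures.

15.4 mm

k = Gd⁴/(8D³N_a) = (78.6×10³)(6.8⁴)/(8·28.0³·19) = 50.366 N/mm
W = mg = 6 × 9.81 = 58.86 N
½kδ² − Wδ − Wh = 0 → δ = (W + √(W² + 2kWh))/k
δ = (58.86 + √(3464.5 + 511091))/50.366 = (58.86 + 717.33)/50.366 = 15.411 mm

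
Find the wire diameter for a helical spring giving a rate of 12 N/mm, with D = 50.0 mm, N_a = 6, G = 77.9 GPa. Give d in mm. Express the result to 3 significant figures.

d = (8D³N_a·k / G)^(1/4) = (8·50.0³·6·12 / (77.9×10³))^0.25
  = (924.26)^0.25 = 5.5138 mm

5.51 mm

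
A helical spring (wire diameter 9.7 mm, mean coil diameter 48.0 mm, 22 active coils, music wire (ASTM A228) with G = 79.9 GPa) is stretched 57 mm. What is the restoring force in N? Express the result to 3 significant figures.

k = Gd⁴/(8D³N_a) = (79.9×10³)(9.7⁴)/(8·48.0³·22) = 36.341 N/mm
F = k·δ = 36.341 × 57 = 2071.4 N

2070 N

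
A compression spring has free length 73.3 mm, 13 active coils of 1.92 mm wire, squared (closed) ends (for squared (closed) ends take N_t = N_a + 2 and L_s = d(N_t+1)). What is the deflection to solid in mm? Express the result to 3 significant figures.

N_t = 15; L_s = 1.92·16 = 30.72 mm
δ_solid = L₀ − L_s = 73.3 − 30.72 = 42.58 mm

42.6 mm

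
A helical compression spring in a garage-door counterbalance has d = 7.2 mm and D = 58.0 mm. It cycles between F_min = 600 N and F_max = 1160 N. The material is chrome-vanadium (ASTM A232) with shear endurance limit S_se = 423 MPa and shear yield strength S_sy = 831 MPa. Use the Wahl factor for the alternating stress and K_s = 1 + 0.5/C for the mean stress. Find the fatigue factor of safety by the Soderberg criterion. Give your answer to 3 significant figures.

C = D/d = 58.0/7.2 = 8.0556; K_W = (4C−1)/(4C−4)+0.615/C = 1.1826; K_s = 1+0.5/C = 1.0621
F_a = (F_max−F_min)/2 = 280 N; F_m = (F_max+F_min)/2 = 880 N
τ_a = K_W·8F_aD/(πd³) = 1.1826 × 110.8 = 131.03 MPa
τ_m = K_s·8F_mD/(πd³) = 1.0621 × 348.22 = 369.83 MPa
Soderberg: 1/n_f = τ_a/S_se + τ_m/S_sy = 131.03/423 + 369.83/831 = 0.30977 + 0.44505 = 0.75482
n_f = 1/0.75482 = 1.325

1.32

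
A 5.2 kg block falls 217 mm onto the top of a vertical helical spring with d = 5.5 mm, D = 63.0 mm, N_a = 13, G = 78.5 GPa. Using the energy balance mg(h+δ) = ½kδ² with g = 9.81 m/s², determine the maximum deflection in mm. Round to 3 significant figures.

110 mm

k = Gd⁴/(8D³N_a) = (78.5×10³)(5.5⁴)/(8·63.0³·13) = 2.7623 N/mm
W = mg = 5.2 × 9.81 = 51.012 N
½kδ² − Wδ − Wh = 0 → δ = (W + √(W² + 2kWh))/k
δ = (51.012 + √(2602.2 + 61154.4))/2.7623 = (51.012 + 252.5)/2.7623 = 109.88 mm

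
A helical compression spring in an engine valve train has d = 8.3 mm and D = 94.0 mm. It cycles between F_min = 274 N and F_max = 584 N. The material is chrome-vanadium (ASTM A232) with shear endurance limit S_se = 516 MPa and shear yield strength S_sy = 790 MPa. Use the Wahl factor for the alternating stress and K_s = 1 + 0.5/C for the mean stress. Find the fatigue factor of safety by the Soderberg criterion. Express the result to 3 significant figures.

2.64

C = D/d = 94.0/8.3 = 11.3253; K_W = (4C−1)/(4C−4)+0.615/C = 1.1269; K_s = 1+0.5/C = 1.0441
F_a = (F_max−F_min)/2 = 155 N; F_m = (F_max+F_min)/2 = 429 N
τ_a = K_W·8F_aD/(πd³) = 1.1269 × 64.888 = 73.125 MPa
τ_m = K_s·8F_mD/(πd³) = 1.0441 × 179.59 = 187.52 MPa
Soderberg: 1/n_f = τ_a/S_se + τ_m/S_sy = 73.125/516 + 187.52/790 = 0.14172 + 0.23737 = 0.37909
n_f = 1/0.37909 = 2.638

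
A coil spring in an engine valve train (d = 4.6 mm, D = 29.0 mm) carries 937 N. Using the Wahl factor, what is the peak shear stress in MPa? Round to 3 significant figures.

881 MPa

Spring index C = D/d = 29.0/4.6 = 6.3043
K_W = (4C−1)/(4C−4) + 0.615/C = 24.217/21.217 + 0.0976 = 1.2389
τ₀ = 8FD/(πd³) = 8·937·29.0/(π·4.6³) = 217384/305.79 = 710.89 MPa
τ_max = K·τ₀ = 1.2389 × 710.89 = 880.76 MPa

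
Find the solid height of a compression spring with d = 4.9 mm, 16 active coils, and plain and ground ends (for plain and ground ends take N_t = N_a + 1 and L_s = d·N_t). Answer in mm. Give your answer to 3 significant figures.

83.3 mm

plain and ground ends: N_t = N_a + 1 = 16 + 1 = 17
L_s = d·N_t = 4.9 × 17 = 83.3 mm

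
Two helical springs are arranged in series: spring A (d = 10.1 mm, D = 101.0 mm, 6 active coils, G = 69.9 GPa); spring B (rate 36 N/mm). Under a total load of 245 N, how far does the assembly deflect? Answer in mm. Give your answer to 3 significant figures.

k_A = Gd⁴/(8D³N_a) = (69.9×10³)(10.1⁴)/(8·101.0³·6) = 14.708 N/mm
Series: 1/k_eq = 1/14.708 + 1/36 = 0.095767; k_eq = 10.442 N/mm
δ = F/k_eq = 245/10.442 = 23.463 mm

23.5 mm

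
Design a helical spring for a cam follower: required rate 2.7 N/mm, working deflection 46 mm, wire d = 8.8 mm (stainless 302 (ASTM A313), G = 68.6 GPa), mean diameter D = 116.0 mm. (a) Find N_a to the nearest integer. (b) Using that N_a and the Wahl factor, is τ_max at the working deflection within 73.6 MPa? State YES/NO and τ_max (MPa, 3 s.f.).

(a) 12 coils; (b) YES, τ_max = 60.7 MPa

N_a = Gd⁴/(8D³k) = (68.6×10³)(8.8⁴)/(8·116.0³·2.7) = 12.2 → N_a = 12
Actual rate k = Gd⁴/(8D³·12) = 2.7454 N/mm
Working load F = kδ = 2.7454·46 = 126.29 N
C = 116.0/8.8 = 13.1818; K_W = (4C−1)/(4C−4)+0.615/C = 1.1082
τ_max = K_W·8FD/(πd³) = 1.1082·54.742 = 60.666 MPa
τ_max ≤ 73.6 MPa → acceptable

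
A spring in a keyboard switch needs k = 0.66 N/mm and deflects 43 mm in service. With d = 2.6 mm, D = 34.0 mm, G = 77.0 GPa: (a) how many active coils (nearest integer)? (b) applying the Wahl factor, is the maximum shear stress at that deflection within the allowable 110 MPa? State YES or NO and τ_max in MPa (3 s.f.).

N_a = Gd⁴/(8D³k) = (77.0×10³)(2.6⁴)/(8·34.0³·0.66) = 16.96 → N_a = 17
Actual rate k = Gd⁴/(8D³·17) = 0.65828 N/mm
Working load F = kδ = 0.65828·43 = 28.306 N
C = 34.0/2.6 = 13.0769; K_W = (4C−1)/(4C−4)+0.615/C = 1.1091
τ_max = K_W·8FD/(πd³) = 1.1091·139.44 = 154.65 MPa
τ_max > 110 MPa → exceeds allowable

(a) 17 coils; (b) NO, τ_max = 155 MPa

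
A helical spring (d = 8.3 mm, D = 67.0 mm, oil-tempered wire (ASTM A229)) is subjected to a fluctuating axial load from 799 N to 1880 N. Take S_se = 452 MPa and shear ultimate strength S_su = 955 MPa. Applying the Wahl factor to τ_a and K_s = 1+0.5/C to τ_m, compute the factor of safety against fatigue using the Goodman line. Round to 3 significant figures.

1.15

C = D/d = 67.0/8.3 = 8.0723; K_W = (4C−1)/(4C−4)+0.615/C = 1.1822; K_s = 1+0.5/C = 1.0619
F_a = (F_max−F_min)/2 = 540.5 N; F_m = (F_max+F_min)/2 = 1339.5 N
τ_a = K_W·8F_aD/(πd³) = 1.1822 × 161.28 = 190.67 MPa
τ_m = K_s·8F_mD/(πd³) = 1.0619 × 399.69 = 424.45 MPa
Goodman: 1/n_f = τ_a/S_se + τ_m/S_su = 190.67/452 + 424.45/955 = 0.42183 + 0.44445 = 0.86628
n_f = 1/0.86628 = 1.154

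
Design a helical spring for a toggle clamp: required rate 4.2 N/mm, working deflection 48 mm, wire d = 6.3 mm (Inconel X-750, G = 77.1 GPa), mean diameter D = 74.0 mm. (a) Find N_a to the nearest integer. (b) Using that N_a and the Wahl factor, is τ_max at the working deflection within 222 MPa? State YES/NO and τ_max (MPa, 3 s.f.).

N_a = Gd⁴/(8D³k) = (77.1×10³)(6.3⁴)/(8·74.0³·4.2) = 8.92 → N_a = 9
Actual rate k = Gd⁴/(8D³·9) = 4.1628 N/mm
Working load F = kδ = 4.1628·48 = 199.82 N
C = 74.0/6.3 = 11.7460; K_W = (4C−1)/(4C−4)+0.615/C = 1.1222
τ_max = K_W·8FD/(πd³) = 1.1222·150.58 = 168.98 MPa
τ_max ≤ 222 MPa → acceptable

(a) 9 coils; (b) YES, τ_max = 169 MPa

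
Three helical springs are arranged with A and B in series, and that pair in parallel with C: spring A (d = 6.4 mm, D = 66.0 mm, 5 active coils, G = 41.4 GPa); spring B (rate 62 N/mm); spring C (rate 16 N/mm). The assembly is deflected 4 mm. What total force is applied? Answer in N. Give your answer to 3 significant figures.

k_A = Gd⁴/(8D³N_a) = (41.4×10³)(6.4⁴)/(8·66.0³·5) = 6.0399 N/mm
Springs A,B series: k_AB = 1/(1/6.0399+1/62) = 5.5037 N/mm; parallel with C: k_eq = 5.5037+16 = 21.504 N/mm
F = k_eq·δ = 21.504·4 = 86.015 N

86.0 N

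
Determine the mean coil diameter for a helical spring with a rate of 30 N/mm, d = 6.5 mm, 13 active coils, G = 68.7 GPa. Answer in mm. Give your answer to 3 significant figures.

34.0 mm

D = (Gd⁴/(8N_a·k))^(1/3) = (68.7×10³·6.5⁴/(8·13·30))^(1/3)
  = (39305.7)^(1/3) = 34.0005 mm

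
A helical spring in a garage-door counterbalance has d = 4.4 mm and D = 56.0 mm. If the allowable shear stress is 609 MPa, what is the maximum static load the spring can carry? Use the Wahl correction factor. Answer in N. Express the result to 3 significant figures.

C = D/d = 56.0/4.4 = 12.7273
K_W = (4C−1)/(4C−4) + 0.615/C = 49.909/46.909 + 0.0483 = 1.1123
τ_max = K·8FD/(πd³) → F_max = τ_allow·πd³/(8DK)
F_max = 609·π·4.4³/(8·56.0·1.1123) = 1.6298e+05/498.3 = 327.07 N

327 N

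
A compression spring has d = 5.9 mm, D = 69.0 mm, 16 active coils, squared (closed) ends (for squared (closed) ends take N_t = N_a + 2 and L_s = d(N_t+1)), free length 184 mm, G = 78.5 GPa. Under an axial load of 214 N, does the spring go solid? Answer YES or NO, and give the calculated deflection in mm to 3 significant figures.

k = Gd⁴/(8D³N_a) = (78.5×10³)(5.9⁴)/(8·69.0³·16) = 2.2621 N/mm
N_t = 18; L_s = 5.9·19 = 112.1 mm; δ_solid = L₀ − L_s = 184 − 112.1 = 71.9 mm
δ = F/k = 214/2.2621 = 94.6 mm
δ ≥ δ_solid → spring goes solid

YES, δ = 94.6 mm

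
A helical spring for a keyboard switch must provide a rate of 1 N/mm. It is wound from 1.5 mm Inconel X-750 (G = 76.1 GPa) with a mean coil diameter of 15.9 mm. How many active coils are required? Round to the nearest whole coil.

N_a = Gd⁴/(8D³k) = (76.1×10³ × 1.5⁴)/(8 × 15.9³ × 1)
    = 385256 / 32157.4 = 11.98 → 12 coils

12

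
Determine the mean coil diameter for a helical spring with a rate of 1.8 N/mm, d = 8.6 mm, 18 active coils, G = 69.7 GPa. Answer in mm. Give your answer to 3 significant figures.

D = (Gd⁴/(8N_a·k))^(1/3) = (69.7×10³·8.6⁴/(8·18·1.8))^(1/3)
  = (1.47093e+06)^(1/3) = 113.7271 mm

114 mm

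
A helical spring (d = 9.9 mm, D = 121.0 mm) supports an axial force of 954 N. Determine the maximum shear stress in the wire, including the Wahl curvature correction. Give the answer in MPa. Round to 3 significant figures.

Spring index C = D/d = 121.0/9.9 = 12.2222
K_W = (4C−1)/(4C−4) + 0.615/C = 47.889/44.889 + 0.0503 = 1.1171
τ₀ = 8FD/(πd³) = 8·954·121.0/(π·9.9³) = 923472/3048.3 = 302.95 MPa
τ_max = K·τ₀ = 1.1171 × 302.95 = 338.44 MPa

338 MPa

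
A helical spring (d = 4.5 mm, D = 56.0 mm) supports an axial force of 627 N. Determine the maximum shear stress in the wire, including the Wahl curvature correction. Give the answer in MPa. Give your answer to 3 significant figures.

1090 MPa

Spring index C = D/d = 56.0/4.5 = 12.4444
K_W = (4C−1)/(4C−4) + 0.615/C = 48.778/45.778 + 0.0494 = 1.1150
τ₀ = 8FD/(πd³) = 8·627·56.0/(π·4.5³) = 280896/286.28 = 981.2 MPa
τ_max = K·τ₀ = 1.1150 × 981.2 = 1094 MPa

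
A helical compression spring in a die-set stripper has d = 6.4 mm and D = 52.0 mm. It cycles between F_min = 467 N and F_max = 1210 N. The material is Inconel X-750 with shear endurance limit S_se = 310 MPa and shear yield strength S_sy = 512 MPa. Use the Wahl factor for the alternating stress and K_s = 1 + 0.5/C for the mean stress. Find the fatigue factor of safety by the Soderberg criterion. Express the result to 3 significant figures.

0.628

C = D/d = 52.0/6.4 = 8.1250; K_W = (4C−1)/(4C−4)+0.615/C = 1.1810; K_s = 1+0.5/C = 1.0615
F_a = (F_max−F_min)/2 = 371.5 N; F_m = (F_max+F_min)/2 = 838.5 N
τ_a = K_W·8F_aD/(πd³) = 1.1810 × 187.66 = 221.61 MPa
τ_m = K_s·8F_mD/(πd³) = 1.0615 × 423.55 = 449.62 MPa
Soderberg: 1/n_f = τ_a/S_se + τ_m/S_sy = 221.61/310 + 449.62/512 = 0.71488 + 0.87816 = 1.593
n_f = 1/1.593 = 0.6277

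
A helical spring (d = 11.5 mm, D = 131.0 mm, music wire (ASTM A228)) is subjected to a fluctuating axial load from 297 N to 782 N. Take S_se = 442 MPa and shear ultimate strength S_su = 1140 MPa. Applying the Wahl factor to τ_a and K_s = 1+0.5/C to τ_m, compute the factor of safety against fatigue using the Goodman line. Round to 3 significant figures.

C = D/d = 131.0/11.5 = 11.3913; K_W = (4C−1)/(4C−4)+0.615/C = 1.1262; K_s = 1+0.5/C = 1.0439
F_a = (F_max−F_min)/2 = 242.5 N; F_m = (F_max+F_min)/2 = 539.5 N
τ_a = K_W·8F_aD/(πd³) = 1.1262 × 53.19 = 59.901 MPa
τ_m = K_s·8F_mD/(πd³) = 1.0439 × 118.33 = 123.53 MPa
Goodman: 1/n_f = τ_a/S_se + τ_m/S_su = 59.901/442 + 123.53/1140 = 0.13552 + 0.10836 = 0.24388
n_f = 1/0.24388 = 4.1

4.10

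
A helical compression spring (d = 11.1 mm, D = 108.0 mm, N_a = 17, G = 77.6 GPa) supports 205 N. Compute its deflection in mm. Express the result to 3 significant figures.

k = Gd⁴/(8D³N_a) = (77.6×10³)(11.1⁴)/(8·108.0³·17) = 6.8761 N/mm
δ = F/k = 205 / 6.8761 = 29.813 mm

29.8 mm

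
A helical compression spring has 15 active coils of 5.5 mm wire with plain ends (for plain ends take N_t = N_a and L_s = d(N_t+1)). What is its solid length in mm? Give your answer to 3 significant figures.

plain ends: N_t = N_a = 15
L_s = d·(N_t+1) = 5.5 × 16 = 88 mm

88.0 mm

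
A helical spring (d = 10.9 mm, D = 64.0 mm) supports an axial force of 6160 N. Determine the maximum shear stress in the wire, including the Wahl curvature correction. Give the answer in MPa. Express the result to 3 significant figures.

Spring index C = D/d = 64.0/10.9 = 5.8716
K_W = (4C−1)/(4C−4) + 0.615/C = 22.486/19.486 + 0.1047 = 1.2587
τ₀ = 8FD/(πd³) = 8·6160·64.0/(π·10.9³) = 3.15392e+06/4068.5 = 775.21 MPa
τ_max = K·τ₀ = 1.2587 × 775.21 = 975.76 MPa

976 MPa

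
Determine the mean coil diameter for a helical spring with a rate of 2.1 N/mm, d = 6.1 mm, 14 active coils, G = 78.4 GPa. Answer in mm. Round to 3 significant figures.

D = (Gd⁴/(8N_a·k))^(1/3) = (78.4×10³·6.1⁴/(8·14·2.1))^(1/3)
  = (461528)^(1/3) = 77.2798 mm

77.3 mm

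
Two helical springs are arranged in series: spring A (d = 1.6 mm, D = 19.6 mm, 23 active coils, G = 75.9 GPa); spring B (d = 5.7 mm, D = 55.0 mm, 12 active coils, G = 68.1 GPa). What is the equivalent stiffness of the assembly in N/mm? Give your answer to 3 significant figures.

k_A = Gd⁴/(8D³N_a) = (75.9×10³)(1.6⁴)/(8·19.6³·23) = 0.35903 N/mm
k_B = Gd⁴/(8D³N_a) = (68.1×10³)(5.7⁴)/(8·55.0³·12) = 4.5008 N/mm
Series: 1/k_eq = 1/0.35903 + 1/4.5008 = 3.0074; k_eq = 0.33251 N/mm

0.333 N/mm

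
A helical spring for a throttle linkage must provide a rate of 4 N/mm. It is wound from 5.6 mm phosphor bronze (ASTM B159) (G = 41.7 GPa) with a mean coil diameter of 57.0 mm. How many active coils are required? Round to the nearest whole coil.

N_a = Gd⁴/(8D³k) = (41.7×10³ × 5.6⁴)/(8 × 57.0³ × 4)
    = 4.10098e+07 / 5.92618e+06 = 6.92 → 7 coils

7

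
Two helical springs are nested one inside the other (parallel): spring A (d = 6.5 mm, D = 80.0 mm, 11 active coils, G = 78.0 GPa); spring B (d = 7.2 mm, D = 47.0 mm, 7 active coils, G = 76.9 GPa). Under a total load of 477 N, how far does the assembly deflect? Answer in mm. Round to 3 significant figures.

12.3 mm

k_A = Gd⁴/(8D³N_a) = (78.0×10³)(6.5⁴)/(8·80.0³·11) = 3.0903 N/mm
k_B = Gd⁴/(8D³N_a) = (76.9×10³)(7.2⁴)/(8·47.0³·7) = 35.545 N/mm
Parallel: k_eq = 3.0903 + 35.545 = 38.635 N/mm
δ = F/k_eq = 477/38.635 = 12.346 mm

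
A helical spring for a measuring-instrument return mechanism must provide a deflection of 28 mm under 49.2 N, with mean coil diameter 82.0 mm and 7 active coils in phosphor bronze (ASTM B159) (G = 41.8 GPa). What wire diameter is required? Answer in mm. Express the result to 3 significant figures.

6.00 mm

Required rate k = F/δ = 49.2/28 = 1.7571 N/mm
d = (8D³N_a·k / G)^(1/4) = (8·82.0³·7·1.7571 / (41.8×10³))^0.25
  = (1298)^0.25 = 6.0023 mm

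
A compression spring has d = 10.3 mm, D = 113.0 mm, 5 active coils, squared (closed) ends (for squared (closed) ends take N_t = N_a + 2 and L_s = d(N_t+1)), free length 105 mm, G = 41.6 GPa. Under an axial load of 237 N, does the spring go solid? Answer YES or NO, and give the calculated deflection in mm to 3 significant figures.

YES, δ = 29.2 mm

k = Gd⁴/(8D³N_a) = (41.6×10³)(10.3⁴)/(8·113.0³·5) = 8.1124 N/mm
N_t = 7; L_s = 10.3·8 = 82.4 mm; δ_solid = L₀ − L_s = 105 − 82.4 = 22.6 mm
δ = F/k = 237/8.1124 = 29.215 mm
δ ≥ δ_solid → spring goes solid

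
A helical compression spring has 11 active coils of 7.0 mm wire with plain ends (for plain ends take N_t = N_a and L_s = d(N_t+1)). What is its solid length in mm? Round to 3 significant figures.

84.0 mm

plain ends: N_t = N_a = 11
L_s = d·(N_t+1) = 7.0 × 12 = 84 mm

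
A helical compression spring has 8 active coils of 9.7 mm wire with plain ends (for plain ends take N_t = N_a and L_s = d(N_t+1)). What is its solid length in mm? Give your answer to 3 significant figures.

plain ends: N_t = N_a = 8
L_s = d·(N_t+1) = 9.7 × 9 = 87.3 mm

87.3 mm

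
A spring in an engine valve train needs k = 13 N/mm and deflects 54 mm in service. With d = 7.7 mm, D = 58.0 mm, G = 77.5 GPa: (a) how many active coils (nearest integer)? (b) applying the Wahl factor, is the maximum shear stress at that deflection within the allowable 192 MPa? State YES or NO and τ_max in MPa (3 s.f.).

(a) 13 coils; (b) NO, τ_max = 281 MPa

N_a = Gd⁴/(8D³k) = (77.5×10³)(7.7⁴)/(8·58.0³·13) = 13.43 → N_a = 13
Actual rate k = Gd⁴/(8D³·13) = 13.426 N/mm
Working load F = kδ = 13.426·54 = 725.01 N
C = 58.0/7.7 = 7.5325; K_W = (4C−1)/(4C−4)+0.615/C = 1.1965
τ_max = K_W·8FD/(πd³) = 1.1965·234.55 = 280.63 MPa
τ_max > 192 MPa → exceeds allowable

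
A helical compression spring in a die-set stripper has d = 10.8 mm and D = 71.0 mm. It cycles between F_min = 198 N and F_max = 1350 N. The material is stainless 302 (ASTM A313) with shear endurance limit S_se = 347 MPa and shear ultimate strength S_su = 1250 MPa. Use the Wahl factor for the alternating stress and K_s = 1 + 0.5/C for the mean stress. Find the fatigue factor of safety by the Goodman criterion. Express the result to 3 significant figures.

2.58

C = D/d = 71.0/10.8 = 6.5741; K_W = (4C−1)/(4C−4)+0.615/C = 1.2281; K_s = 1+0.5/C = 1.0761
F_a = (F_max−F_min)/2 = 576 N; F_m = (F_max+F_min)/2 = 774 N
τ_a = K_W·8F_aD/(πd³) = 1.2281 × 82.67 = 101.53 MPa
τ_m = K_s·8F_mD/(πd³) = 1.0761 × 111.09 = 119.54 MPa
Goodman: 1/n_f = τ_a/S_se + τ_m/S_su = 101.53/347 + 119.54/1250 = 0.29259 + 0.09563 = 0.38822
n_f = 1/0.38822 = 2.576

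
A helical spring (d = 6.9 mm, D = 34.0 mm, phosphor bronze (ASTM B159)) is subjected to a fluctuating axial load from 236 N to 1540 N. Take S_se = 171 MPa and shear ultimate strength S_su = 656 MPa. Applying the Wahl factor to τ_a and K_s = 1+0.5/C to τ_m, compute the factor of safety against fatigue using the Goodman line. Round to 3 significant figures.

C = D/d = 34.0/6.9 = 4.9275; K_W = (4C−1)/(4C−4)+0.615/C = 1.3158; K_s = 1+0.5/C = 1.1015
F_a = (F_max−F_min)/2 = 652 N; F_m = (F_max+F_min)/2 = 888 N
τ_a = K_W·8F_aD/(πd³) = 1.3158 × 171.84 = 226.1 MPa
τ_m = K_s·8F_mD/(πd³) = 1.1015 × 234.04 = 257.78 MPa
Goodman: 1/n_f = τ_a/S_se + τ_m/S_su = 226.1/171 + 257.78/656 = 1.32222 + 0.39296 = 1.7152
n_f = 1/1.7152 = 0.583

0.583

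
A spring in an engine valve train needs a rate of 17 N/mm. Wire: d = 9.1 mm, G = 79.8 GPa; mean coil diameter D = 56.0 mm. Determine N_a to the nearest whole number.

N_a = Gd⁴/(8D³k) = (79.8×10³ × 9.1⁴)/(8 × 56.0³ × 17)
    = 5.47228e+08 / 2.38838e+07 = 22.91 → 23 coils

23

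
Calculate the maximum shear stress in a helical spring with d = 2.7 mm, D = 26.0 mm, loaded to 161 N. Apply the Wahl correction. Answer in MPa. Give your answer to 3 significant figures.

Spring index C = D/d = 26.0/2.7 = 9.6296
K_W = (4C−1)/(4C−4) + 0.615/C = 37.519/34.519 + 0.0639 = 1.1508
τ₀ = 8FD/(πd³) = 8·161·26.0/(π·2.7³) = 33488/61.836 = 541.56 MPa
τ_max = K·τ₀ = 1.1508 × 541.56 = 623.22 MPa

623 MPa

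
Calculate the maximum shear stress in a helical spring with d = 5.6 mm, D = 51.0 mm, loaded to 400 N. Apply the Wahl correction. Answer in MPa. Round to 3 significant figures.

Spring index C = D/d = 51.0/5.6 = 9.1071
K_W = (4C−1)/(4C−4) + 0.615/C = 35.429/32.429 + 0.0675 = 1.1600
τ₀ = 8FD/(πd³) = 8·400·51.0/(π·5.6³) = 163200/551.71 = 295.81 MPa
τ_max = K·τ₀ = 1.1600 × 295.81 = 343.15 MPa

343 MPa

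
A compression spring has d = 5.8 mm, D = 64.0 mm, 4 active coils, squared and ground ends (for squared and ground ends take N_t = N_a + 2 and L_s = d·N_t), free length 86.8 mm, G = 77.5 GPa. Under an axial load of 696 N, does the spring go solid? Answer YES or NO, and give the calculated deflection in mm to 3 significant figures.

k = Gd⁴/(8D³N_a) = (77.5×10³)(5.8⁴)/(8·64.0³·4) = 10.455 N/mm
N_t = 6; L_s = 5.8·6 = 34.8 mm; δ_solid = L₀ − L_s = 86.8 − 34.8 = 52 mm
δ = F/k = 696/10.455 = 66.571 mm
δ ≥ δ_solid → spring goes solid

YES, δ = 66.6 mm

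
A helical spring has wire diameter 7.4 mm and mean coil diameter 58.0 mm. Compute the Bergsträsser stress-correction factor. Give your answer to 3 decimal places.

C = D/d = 58.0/7.4 = 7.8378
K_B = (4C+2)/(4C−3) = 33.351/28.351 = 1.1764

1.176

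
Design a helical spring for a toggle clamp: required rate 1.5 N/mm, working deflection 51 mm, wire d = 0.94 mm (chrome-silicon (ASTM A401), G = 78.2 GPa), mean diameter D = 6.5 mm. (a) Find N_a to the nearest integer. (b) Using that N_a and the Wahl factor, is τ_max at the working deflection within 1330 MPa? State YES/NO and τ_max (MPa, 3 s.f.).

N_a = Gd⁴/(8D³k) = (78.2×10³)(0.94⁴)/(8·6.5³·1.5) = 18.53 → N_a = 19
Actual rate k = Gd⁴/(8D³·19) = 1.4626 N/mm
Working load F = kδ = 1.4626·51 = 74.594 N
C = 6.5/0.94 = 6.9149; K_W = (4C−1)/(4C−4)+0.615/C = 1.2157
τ_max = K_W·8FD/(πd³) = 1.2157·1486.5 = 1807.2 MPa
τ_max > 1330 MPa → exceeds allowable

(a) 19 coils; (b) NO, τ_max = 1810 MPa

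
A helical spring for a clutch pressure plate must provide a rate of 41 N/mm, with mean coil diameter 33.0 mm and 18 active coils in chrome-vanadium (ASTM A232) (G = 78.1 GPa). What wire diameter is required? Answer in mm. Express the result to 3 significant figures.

d = (8D³N_a·k / G)^(1/4) = (8·33.0³·18·41 / (78.1×10³))^0.25
  = (2716.7)^0.25 = 7.2195 mm

7.22 mm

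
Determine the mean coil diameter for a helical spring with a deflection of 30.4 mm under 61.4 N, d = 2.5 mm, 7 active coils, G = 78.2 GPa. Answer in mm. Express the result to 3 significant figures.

Required rate k = F/δ = 61.4/30.4 = 2.0197 N/mm
D = (Gd⁴/(8N_a·k))^(1/3) = (78.2×10³·2.5⁴/(8·7·2.0197))^(1/3)
  = (27007.5)^(1/3) = 30.0028 mm

30.0 mm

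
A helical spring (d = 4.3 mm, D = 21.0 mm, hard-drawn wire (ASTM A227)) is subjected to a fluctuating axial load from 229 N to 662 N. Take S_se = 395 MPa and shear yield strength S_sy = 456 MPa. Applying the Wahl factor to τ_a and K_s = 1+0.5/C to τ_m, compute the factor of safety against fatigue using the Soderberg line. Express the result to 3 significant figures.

C = D/d = 21.0/4.3 = 4.8837; K_W = (4C−1)/(4C−4)+0.615/C = 1.3190; K_s = 1+0.5/C = 1.1024
F_a = (F_max−F_min)/2 = 216.5 N; F_m = (F_max+F_min)/2 = 445.5 N
τ_a = K_W·8F_aD/(πd³) = 1.3190 × 145.62 = 192.07 MPa
τ_m = K_s·8F_mD/(πd³) = 1.1024 × 299.64 = 330.32 MPa
Soderberg: 1/n_f = τ_a/S_se + τ_m/S_sy = 192.07/395 + 330.32/456 = 0.48627 + 0.72438 = 1.2106
n_f = 1/1.2106 = 0.826

0.826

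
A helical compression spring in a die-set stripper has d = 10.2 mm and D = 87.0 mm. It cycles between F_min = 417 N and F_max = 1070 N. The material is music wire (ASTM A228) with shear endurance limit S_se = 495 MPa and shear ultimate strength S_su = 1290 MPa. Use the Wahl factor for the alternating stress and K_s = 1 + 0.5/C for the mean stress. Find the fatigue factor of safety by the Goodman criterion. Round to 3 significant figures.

C = D/d = 87.0/10.2 = 8.5294; K_W = (4C−1)/(4C−4)+0.615/C = 1.1717; K_s = 1+0.5/C = 1.0586
F_a = (F_max−F_min)/2 = 326.5 N; F_m = (F_max+F_min)/2 = 743.5 N
τ_a = K_W·8F_aD/(πd³) = 1.1717 × 68.162 = 79.866 MPa
τ_m = K_s·8F_mD/(πd³) = 1.0586 × 155.22 = 164.32 MPa
Goodman: 1/n_f = τ_a/S_se + τ_m/S_su = 79.866/495 + 164.32/1290 = 0.16135 + 0.12738 = 0.28872
n_f = 1/0.28872 = 3.464

3.46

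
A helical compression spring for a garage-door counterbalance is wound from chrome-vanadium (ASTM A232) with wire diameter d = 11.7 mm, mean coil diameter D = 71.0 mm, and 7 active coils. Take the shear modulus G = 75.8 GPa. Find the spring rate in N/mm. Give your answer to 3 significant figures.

k = Gd⁴/(8D³N_a) = (75.8×10³ × 11.7⁴) / (8 × 71.0³ × 7)
  = 1.42041e+09 / 2.0043e+07 = 70.868 N/mm

70.9 N/mm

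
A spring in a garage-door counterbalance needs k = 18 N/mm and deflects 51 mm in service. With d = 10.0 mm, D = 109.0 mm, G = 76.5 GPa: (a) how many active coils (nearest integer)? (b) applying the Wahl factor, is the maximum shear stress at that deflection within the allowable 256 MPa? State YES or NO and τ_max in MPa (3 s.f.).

(a) 4 coils; (b) NO, τ_max = 296 MPa

N_a = Gd⁴/(8D³k) = (76.5×10³)(10.0⁴)/(8·109.0³·18) = 4.102 → N_a = 4
Actual rate k = Gd⁴/(8D³·4) = 18.46 N/mm
Working load F = kδ = 18.46·51 = 941.46 N
C = 109.0/10.0 = 10.9000; K_W = (4C−1)/(4C−4)+0.615/C = 1.1322
τ_max = K_W·8FD/(πd³) = 1.1322·261.32 = 295.86 MPa
τ_max > 256 MPa → exceeds allowable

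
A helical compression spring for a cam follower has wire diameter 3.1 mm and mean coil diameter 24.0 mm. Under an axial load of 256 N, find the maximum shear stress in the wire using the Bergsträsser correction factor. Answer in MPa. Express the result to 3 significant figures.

619 MPa

Spring index C = D/d = 24.0/3.1 = 7.7419
K_B = (4C+2)/(4C−3) = 32.968/27.968 = 1.1788
τ₀ = 8FD/(πd³) = 8·256·24.0/(π·3.1³) = 49152/93.591 = 525.18 MPa
τ_max = K·τ₀ = 1.1788 × 525.18 = 619.07 MPa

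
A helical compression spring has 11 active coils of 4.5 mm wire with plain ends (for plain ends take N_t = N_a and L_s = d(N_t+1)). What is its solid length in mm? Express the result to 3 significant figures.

plain ends: N_t = N_a = 11
L_s = d·(N_t+1) = 4.5 × 12 = 54 mm

54.0 mm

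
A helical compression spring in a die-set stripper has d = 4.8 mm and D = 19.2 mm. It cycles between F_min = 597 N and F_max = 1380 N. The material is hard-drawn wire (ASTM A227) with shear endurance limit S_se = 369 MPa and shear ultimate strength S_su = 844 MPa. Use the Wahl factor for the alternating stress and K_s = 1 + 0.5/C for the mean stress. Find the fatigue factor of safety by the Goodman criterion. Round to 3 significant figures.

0.806

C = D/d = 19.2/4.8 = 4.0000; K_W = (4C−1)/(4C−4)+0.615/C = 1.4038; K_s = 1+0.5/C = 1.1250
F_a = (F_max−F_min)/2 = 391.5 N; F_m = (F_max+F_min)/2 = 988.5 N
τ_a = K_W·8F_aD/(πd³) = 1.4038 × 173.08 = 242.96 MPa
τ_m = K_s·8F_mD/(πd³) = 1.1250 × 437.01 = 491.64 MPa
Goodman: 1/n_f = τ_a/S_se + τ_m/S_su = 242.96/369 + 491.64/844 = 0.65843 + 0.58251 = 1.2409
n_f = 1/1.2409 = 0.8058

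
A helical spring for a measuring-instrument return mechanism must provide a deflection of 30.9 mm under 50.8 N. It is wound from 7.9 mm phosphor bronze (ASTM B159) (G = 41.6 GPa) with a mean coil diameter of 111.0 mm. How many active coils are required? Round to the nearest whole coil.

Required rate k = F/δ = 50.8/30.9 = 1.644 N/mm
N_a = Gd⁴/(8D³k) = (41.6×10³ × 7.9⁴)/(8 × 111.0³ × 1.644)
    = 1.62032e+08 / 1.79872e+07 = 9.008 → 9 coils

9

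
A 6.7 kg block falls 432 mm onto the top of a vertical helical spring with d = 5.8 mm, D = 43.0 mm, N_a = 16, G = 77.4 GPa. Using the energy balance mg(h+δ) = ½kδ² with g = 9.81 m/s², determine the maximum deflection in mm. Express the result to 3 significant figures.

k = Gd⁴/(8D³N_a) = (77.4×10³)(5.8⁴)/(8·43.0³·16) = 8.6067 N/mm
W = mg = 6.7 × 9.81 = 65.727 N
½kδ² − Wδ − Wh = 0 → δ = (W + √(W² + 2kWh))/k
δ = (65.727 + √(4320 + 488759))/8.6067 = (65.727 + 702.2)/8.6067 = 89.224 mm

89.2 mm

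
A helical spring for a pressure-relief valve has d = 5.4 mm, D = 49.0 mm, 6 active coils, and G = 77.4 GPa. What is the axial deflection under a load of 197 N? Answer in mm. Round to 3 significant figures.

k = Gd⁴/(8D³N_a) = (77.4×10³)(5.4⁴)/(8·49.0³·6) = 11.654 N/mm
δ = F/k = 197 / 11.654 = 16.904 mm

16.9 mm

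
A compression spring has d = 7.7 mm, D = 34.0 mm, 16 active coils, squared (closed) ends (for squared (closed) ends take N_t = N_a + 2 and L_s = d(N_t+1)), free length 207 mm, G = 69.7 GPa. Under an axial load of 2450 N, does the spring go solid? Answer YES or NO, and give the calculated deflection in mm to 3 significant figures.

k = Gd⁴/(8D³N_a) = (69.7×10³)(7.7⁴)/(8·34.0³·16) = 48.702 N/mm
N_t = 18; L_s = 7.7·19 = 146.3 mm; δ_solid = L₀ − L_s = 207 − 146.3 = 60.7 mm
δ = F/k = 2450/48.702 = 50.306 mm
δ < δ_solid → spring does not go solid

NO, δ = 50.3 mm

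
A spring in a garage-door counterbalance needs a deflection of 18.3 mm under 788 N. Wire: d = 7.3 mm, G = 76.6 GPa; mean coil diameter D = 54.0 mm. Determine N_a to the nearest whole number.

Required rate k = F/δ = 788/18.3 = 43.06 N/mm
N_a = Gd⁴/(8D³k) = (76.6×10³ × 7.3⁴)/(8 × 54.0³ × 43.06)
    = 2.17531e+08 / 5.42433e+07 = 4.01 → 4 coils

4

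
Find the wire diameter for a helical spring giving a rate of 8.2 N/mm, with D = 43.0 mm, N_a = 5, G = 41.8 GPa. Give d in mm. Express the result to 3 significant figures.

d = (8D³N_a·k / G)^(1/4) = (8·43.0³·5·8.2 / (41.8×10³))^0.25
  = (623.88)^0.25 = 4.9978 mm

5.00 mm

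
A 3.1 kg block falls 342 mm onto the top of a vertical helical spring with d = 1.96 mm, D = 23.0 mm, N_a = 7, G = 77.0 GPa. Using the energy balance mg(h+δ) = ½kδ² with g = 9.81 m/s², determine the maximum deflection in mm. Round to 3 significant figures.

131 mm

k = Gd⁴/(8D³N_a) = (77.0×10³)(1.96⁴)/(8·23.0³·7) = 1.6678 N/mm
W = mg = 3.1 × 9.81 = 30.411 N
½kδ² − Wδ − Wh = 0 → δ = (W + √(W² + 2kWh))/k
δ = (30.411 + √(924.83 + 34692.1))/1.6678 = (30.411 + 188.72)/1.6678 = 131.39 mm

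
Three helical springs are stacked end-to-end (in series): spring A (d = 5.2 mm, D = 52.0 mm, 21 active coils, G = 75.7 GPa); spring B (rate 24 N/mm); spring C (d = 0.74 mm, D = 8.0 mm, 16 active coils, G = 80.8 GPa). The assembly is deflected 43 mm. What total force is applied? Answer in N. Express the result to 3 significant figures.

k_A = Gd⁴/(8D³N_a) = (75.7×10³)(5.2⁴)/(8·52.0³·21) = 2.3431 N/mm
k_C = Gd⁴/(8D³N_a) = (80.8×10³)(0.74⁴)/(8·8.0³·16) = 0.36971 N/mm
Series: 1/k_eq = 1/2.3431 + 1/24 + 1/0.36971 = 3.1733; k_eq = 0.31513 N/mm
F = k_eq·δ = 0.31513·43 = 13.551 N

13.6 N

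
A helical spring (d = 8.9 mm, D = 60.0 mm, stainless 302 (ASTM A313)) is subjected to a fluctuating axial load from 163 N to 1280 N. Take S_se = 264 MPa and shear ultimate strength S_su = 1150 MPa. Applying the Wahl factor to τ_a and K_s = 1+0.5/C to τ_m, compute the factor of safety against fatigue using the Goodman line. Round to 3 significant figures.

1.42

C = D/d = 60.0/8.9 = 6.7416; K_W = (4C−1)/(4C−4)+0.615/C = 1.2219; K_s = 1+0.5/C = 1.0742
F_a = (F_max−F_min)/2 = 558.5 N; F_m = (F_max+F_min)/2 = 721.5 N
τ_a = K_W·8F_aD/(πd³) = 1.2219 × 121.04 = 147.9 MPa
τ_m = K_s·8F_mD/(πd³) = 1.0742 × 156.37 = 167.97 MPa
Goodman: 1/n_f = τ_a/S_se + τ_m/S_su = 147.9/264 + 167.97/1150 = 0.56022 + 0.14606 = 0.70628
n_f = 1/0.70628 = 1.416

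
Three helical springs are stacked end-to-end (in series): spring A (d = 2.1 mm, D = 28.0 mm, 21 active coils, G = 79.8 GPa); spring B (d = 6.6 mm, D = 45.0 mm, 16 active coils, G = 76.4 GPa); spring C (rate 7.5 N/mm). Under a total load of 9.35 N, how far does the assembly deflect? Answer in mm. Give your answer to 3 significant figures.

24.2 mm

k_A = Gd⁴/(8D³N_a) = (79.8×10³)(2.1⁴)/(8·28.0³·21) = 0.42082 N/mm
k_B = Gd⁴/(8D³N_a) = (76.4×10³)(6.6⁴)/(8·45.0³·16) = 12.429 N/mm
Series: 1/k_eq = 1/0.42082 + 1/12.429 + 1/7.5 = 2.5901; k_eq = 0.38608 N/mm
δ = F/k_eq = 9.35/0.38608 = 24.217 mm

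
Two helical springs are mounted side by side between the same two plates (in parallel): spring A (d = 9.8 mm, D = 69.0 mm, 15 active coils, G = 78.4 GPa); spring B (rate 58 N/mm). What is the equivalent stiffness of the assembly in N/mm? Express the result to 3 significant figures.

76.3 N/mm

k_A = Gd⁴/(8D³N_a) = (78.4×10³)(9.8⁴)/(8·69.0³·15) = 18.344 N/mm
Parallel: k_eq = 18.344 + 58 = 76.344 N/mm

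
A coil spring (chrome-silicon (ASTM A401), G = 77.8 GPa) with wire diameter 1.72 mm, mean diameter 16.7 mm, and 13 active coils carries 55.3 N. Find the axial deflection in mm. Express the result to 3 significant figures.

39.3 mm

k = Gd⁴/(8D³N_a) = (77.8×10³)(1.72⁴)/(8·16.7³·13) = 1.4058 N/mm
δ = F/k = 55.3 / 1.4058 = 39.338 mm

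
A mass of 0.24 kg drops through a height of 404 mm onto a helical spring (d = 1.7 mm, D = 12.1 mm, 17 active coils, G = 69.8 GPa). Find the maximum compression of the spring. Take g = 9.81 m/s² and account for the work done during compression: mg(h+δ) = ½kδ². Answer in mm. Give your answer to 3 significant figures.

k = Gd⁴/(8D³N_a) = (69.8×10³)(1.7⁴)/(8·12.1³·17) = 2.4197 N/mm
W = mg = 0.24 × 9.81 = 2.3544 N
½kδ² − Wδ − Wh = 0 → δ = (W + √(W² + 2kWh))/k
δ = (2.3544 + √(5.5432 + 4603.07))/2.4197 = (2.3544 + 67.887)/2.4197 = 29.029 mm

29.0 mm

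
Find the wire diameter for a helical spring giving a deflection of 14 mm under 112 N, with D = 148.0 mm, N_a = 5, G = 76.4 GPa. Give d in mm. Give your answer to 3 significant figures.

10.8 mm

Required rate k = F/δ = 112/14 = 8 N/mm
d = (8D³N_a·k / G)^(1/4) = (8·148.0³·5·8 / (76.4×10³))^0.25
  = (13578)^0.25 = 10.7947 mm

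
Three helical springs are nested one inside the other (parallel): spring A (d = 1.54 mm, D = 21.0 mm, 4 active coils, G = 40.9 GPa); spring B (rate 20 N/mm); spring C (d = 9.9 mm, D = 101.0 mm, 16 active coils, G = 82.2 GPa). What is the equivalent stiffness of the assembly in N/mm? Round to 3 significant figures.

k_A = Gd⁴/(8D³N_a) = (40.9×10³)(1.54⁴)/(8·21.0³·4) = 0.77624 N/mm
k_C = Gd⁴/(8D³N_a) = (82.2×10³)(9.9⁴)/(8·101.0³·16) = 5.9874 N/mm
Parallel: k_eq = 0.77624 + 20 + 5.9874 = 26.764 N/mm

26.8 N/mm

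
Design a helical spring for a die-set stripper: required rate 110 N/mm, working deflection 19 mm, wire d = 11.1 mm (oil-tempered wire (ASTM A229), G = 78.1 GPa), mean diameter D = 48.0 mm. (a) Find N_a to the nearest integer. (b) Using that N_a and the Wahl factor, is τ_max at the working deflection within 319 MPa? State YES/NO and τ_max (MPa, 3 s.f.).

N_a = Gd⁴/(8D³k) = (78.1×10³)(11.1⁴)/(8·48.0³·110) = 12.18 → N_a = 12
Actual rate k = Gd⁴/(8D³·12) = 111.67 N/mm
Working load F = kδ = 111.67·19 = 2121.8 N
C = 48.0/11.1 = 4.3243; K_W = (4C−1)/(4C−4)+0.615/C = 1.3678
τ_max = K_W·8FD/(πd³) = 1.3678·189.63 = 259.39 MPa
τ_max ≤ 319 MPa → acceptable

(a) 12 coils; (b) YES, τ_max = 259 MPa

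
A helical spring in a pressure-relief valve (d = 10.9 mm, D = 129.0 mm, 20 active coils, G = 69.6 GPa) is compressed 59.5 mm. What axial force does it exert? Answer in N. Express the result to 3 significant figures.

170 N

k = Gd⁴/(8D³N_a) = (69.6×10³)(10.9⁴)/(8·129.0³·20) = 2.8604 N/mm
F = k·δ = 2.8604 × 59.5 = 170.19 N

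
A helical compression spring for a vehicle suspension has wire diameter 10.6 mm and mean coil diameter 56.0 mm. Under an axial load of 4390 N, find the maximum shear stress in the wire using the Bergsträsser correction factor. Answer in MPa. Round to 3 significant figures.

671 MPa

Spring index C = D/d = 56.0/10.6 = 5.2830
K_B = (4C+2)/(4C−3) = 23.132/18.132 = 1.2758
τ₀ = 8FD/(πd³) = 8·4390·56.0/(π·10.6³) = 1.96672e+06/3741.7 = 525.62 MPa
τ_max = K·τ₀ = 1.2758 × 525.62 = 670.57 MPa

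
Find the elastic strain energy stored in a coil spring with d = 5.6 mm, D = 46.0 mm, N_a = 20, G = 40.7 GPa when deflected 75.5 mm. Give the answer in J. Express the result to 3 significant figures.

7.33 J

k = Gd⁴/(8D³N_a) = (40.7×10³)(5.6⁴)/(8·46.0³·20) = 2.5701 N/mm
U = ½kδ² = 0.5 × 2.5701 × 75.5² = 7325.2 N·mm = 7.3252 J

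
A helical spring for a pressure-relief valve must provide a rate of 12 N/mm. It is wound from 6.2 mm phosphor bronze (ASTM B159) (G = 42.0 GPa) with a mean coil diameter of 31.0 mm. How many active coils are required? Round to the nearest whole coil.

N_a = Gd⁴/(8D³k) = (42.0×10³ × 6.2⁴)/(8 × 31.0³ × 12)
    = 6.20606e+07 / 2.85994e+06 = 21.7 → 22 coils

22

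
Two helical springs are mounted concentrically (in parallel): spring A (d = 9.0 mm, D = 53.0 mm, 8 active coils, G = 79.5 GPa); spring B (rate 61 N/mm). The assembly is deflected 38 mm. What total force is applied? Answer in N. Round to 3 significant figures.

k_A = Gd⁴/(8D³N_a) = (79.5×10³)(9.0⁴)/(8·53.0³·8) = 54.743 N/mm
Parallel: k_eq = 54.743 + 61 = 115.74 N/mm
F = k_eq·δ = 115.74·38 = 4398.2 N

4400 N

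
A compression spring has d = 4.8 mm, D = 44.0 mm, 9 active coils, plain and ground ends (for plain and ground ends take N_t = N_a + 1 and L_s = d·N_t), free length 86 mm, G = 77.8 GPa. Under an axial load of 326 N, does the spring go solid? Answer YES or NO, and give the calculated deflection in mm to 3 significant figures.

k = Gd⁴/(8D³N_a) = (77.8×10³)(4.8⁴)/(8·44.0³·9) = 6.7337 N/mm
N_t = 10; L_s = 4.8·10 = 48 mm; δ_solid = L₀ − L_s = 86 − 48 = 38 mm
δ = F/k = 326/6.7337 = 48.413 mm
δ ≥ δ_solid → spring goes solid

YES, δ = 48.4 mm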